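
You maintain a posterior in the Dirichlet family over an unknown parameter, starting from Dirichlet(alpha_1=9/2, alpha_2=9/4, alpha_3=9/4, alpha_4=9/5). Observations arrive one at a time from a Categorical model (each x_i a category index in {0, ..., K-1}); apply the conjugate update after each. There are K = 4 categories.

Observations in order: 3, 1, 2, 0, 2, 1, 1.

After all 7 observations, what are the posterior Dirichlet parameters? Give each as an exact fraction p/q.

alpha_1=11/2, alpha_2=21/4, alpha_3=17/4, alpha_4=14/5

obs 1: x=3 → posterior Dirichlet(9/2, 9/4, 9/4, 14/5)
obs 2: x=1 → posterior Dirichlet(9/2, 13/4, 9/4, 14/5)
obs 3: x=2 → posterior Dirichlet(9/2, 13/4, 13/4, 14/5)
obs 4: x=0 → posterior Dirichlet(11/2, 13/4, 13/4, 14/5)
obs 5: x=2 → posterior Dirichlet(11/2, 13/4, 17/4, 14/5)
obs 6: x=1 → posterior Dirichlet(11/2, 17/4, 17/4, 14/5)
obs 7: x=1 → posterior Dirichlet(11/2, 21/4, 17/4, 14/5)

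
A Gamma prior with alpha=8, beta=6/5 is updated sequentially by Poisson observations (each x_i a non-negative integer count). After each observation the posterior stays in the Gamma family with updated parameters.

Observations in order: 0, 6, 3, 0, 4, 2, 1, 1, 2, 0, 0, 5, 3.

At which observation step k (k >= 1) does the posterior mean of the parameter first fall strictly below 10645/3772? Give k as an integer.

obs 1: x=0 → posterior Gamma(8, 11/5)
obs 2: x=6 → posterior Gamma(14, 16/5)
obs 3: x=3 → posterior Gamma(17, 21/5)
obs 4: x=0 → posterior Gamma(17, 26/5)
obs 5: x=4 → posterior Gamma(21, 31/5)
obs 6: x=2 → posterior Gamma(23, 36/5)
obs 7: x=1 → posterior Gamma(24, 41/5)
obs 8: x=1 → posterior Gamma(25, 46/5)
obs 9: x=2 → posterior Gamma(27, 51/5)
obs 10: x=0 → posterior Gamma(27, 56/5)
obs 11: x=0 → posterior Gamma(27, 61/5)
obs 12: x=5 → posterior Gamma(32, 66/5)
obs 13: x=3 → posterior Gamma(35, 71/5)

k = 8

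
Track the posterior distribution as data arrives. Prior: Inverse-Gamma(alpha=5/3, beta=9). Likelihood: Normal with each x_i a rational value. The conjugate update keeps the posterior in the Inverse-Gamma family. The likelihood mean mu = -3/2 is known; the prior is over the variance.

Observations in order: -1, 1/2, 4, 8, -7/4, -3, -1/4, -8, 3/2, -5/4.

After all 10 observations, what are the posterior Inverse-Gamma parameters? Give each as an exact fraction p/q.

alpha=20/3, beta=3167/32

obs 1: x=-1 → posterior Inverse-Gamma(13/6, 73/8)
obs 2: x=1/2 → posterior Inverse-Gamma(8/3, 89/8)
obs 3: x=4 → posterior Inverse-Gamma(19/6, 105/4)
obs 4: x=8 → posterior Inverse-Gamma(11/3, 571/8)
obs 5: x=-7/4 → posterior Inverse-Gamma(25/6, 2285/32)
obs 6: x=-3 → posterior Inverse-Gamma(14/3, 2321/32)
obs 7: x=-1/4 → posterior Inverse-Gamma(31/6, 1173/16)
obs 8: x=-8 → posterior Inverse-Gamma(17/3, 1511/16)
obs 9: x=3/2 → posterior Inverse-Gamma(37/6, 1583/16)
obs 10: x=-5/4 → posterior Inverse-Gamma(20/3, 3167/32)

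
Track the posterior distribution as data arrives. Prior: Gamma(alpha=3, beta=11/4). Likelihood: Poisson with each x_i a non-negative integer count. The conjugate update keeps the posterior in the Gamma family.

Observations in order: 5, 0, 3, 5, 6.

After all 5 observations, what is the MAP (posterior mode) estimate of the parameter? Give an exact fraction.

84/31

obs 1: x=5 → posterior Gamma(8, 15/4)
obs 2: x=0 → posterior Gamma(8, 19/4)
obs 3: x=3 → posterior Gamma(11, 23/4)
obs 4: x=5 → posterior Gamma(16, 27/4)
obs 5: x=6 → posterior Gamma(22, 31/4)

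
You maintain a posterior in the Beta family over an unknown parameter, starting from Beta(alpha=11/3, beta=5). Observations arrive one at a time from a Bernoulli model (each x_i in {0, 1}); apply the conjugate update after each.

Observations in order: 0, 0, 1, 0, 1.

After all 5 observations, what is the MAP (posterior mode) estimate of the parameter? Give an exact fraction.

obs 1: x=0 → posterior Beta(11/3, 6)
obs 2: x=0 → posterior Beta(11/3, 7)
obs 3: x=1 → posterior Beta(14/3, 7)
obs 4: x=0 → posterior Beta(14/3, 8)
obs 5: x=1 → posterior Beta(17/3, 8)

2/5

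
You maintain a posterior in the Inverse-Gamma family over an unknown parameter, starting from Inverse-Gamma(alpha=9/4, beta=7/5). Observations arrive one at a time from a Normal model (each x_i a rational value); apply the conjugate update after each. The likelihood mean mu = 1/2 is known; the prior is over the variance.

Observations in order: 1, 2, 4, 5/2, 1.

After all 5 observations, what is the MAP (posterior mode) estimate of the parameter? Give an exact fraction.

obs 1: x=1 → posterior Inverse-Gamma(11/4, 61/40)
obs 2: x=2 → posterior Inverse-Gamma(13/4, 53/20)
obs 3: x=4 → posterior Inverse-Gamma(15/4, 351/40)
obs 4: x=5/2 → posterior Inverse-Gamma(17/4, 431/40)
obs 5: x=1 → posterior Inverse-Gamma(19/4, 109/10)

218/115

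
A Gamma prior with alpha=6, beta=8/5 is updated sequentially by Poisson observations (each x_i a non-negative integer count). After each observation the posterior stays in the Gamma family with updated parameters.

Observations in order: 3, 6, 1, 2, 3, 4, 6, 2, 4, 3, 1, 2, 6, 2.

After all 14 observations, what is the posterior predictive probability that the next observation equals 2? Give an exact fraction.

104065858171653261656139487041304527350067046028886722028556429757636948060792937459557920897027276800/514208079162237470366950066427087311351545149977870622089412129972696884289577798747029115521707328963

obs 1: x=3 → posterior Gamma(9, 13/5)
obs 2: x=6 → posterior Gamma(15, 18/5)
obs 3: x=1 → posterior Gamma(16, 23/5)
obs 4: x=2 → posterior Gamma(18, 28/5)
obs 5: x=3 → posterior Gamma(21, 33/5)
obs 6: x=4 → posterior Gamma(25, 38/5)
obs 7: x=6 → posterior Gamma(31, 43/5)
obs 8: x=2 → posterior Gamma(33, 48/5)
obs 9: x=4 → posterior Gamma(37, 53/5)
obs 10: x=3 → posterior Gamma(40, 58/5)
obs 11: x=1 → posterior Gamma(41, 63/5)
obs 12: x=2 → posterior Gamma(43, 68/5)
obs 13: x=6 → posterior Gamma(49, 73/5)
obs 14: x=2 → posterior Gamma(51, 78/5)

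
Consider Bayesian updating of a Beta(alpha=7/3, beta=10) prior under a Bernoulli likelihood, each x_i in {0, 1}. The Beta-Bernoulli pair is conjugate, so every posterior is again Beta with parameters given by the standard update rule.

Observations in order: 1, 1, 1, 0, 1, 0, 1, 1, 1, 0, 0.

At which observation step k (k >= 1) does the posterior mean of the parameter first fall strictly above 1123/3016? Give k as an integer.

obs 1: x=1 → posterior Beta(10/3, 10)
obs 2: x=1 → posterior Beta(13/3, 10)
obs 3: x=1 → posterior Beta(16/3, 10)
obs 4: x=0 → posterior Beta(16/3, 11)
obs 5: x=1 → posterior Beta(19/3, 11)
obs 6: x=0 → posterior Beta(19/3, 12)
obs 7: x=1 → posterior Beta(22/3, 12)
obs 8: x=1 → posterior Beta(25/3, 12)
obs 9: x=1 → posterior Beta(28/3, 12)
obs 10: x=0 → posterior Beta(28/3, 13)
obs 11: x=0 → posterior Beta(28/3, 14)

k = 7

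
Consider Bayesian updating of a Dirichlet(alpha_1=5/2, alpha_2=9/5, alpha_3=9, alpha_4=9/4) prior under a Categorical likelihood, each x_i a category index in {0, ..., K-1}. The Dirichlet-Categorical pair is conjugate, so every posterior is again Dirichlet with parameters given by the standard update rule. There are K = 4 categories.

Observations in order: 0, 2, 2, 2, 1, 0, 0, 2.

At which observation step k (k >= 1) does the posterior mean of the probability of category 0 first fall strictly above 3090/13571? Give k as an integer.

obs 1: x=0 → posterior Dirichlet(7/2, 9/5, 9, 9/4)
obs 2: x=2 → posterior Dirichlet(7/2, 9/5, 10, 9/4)
obs 3: x=2 → posterior Dirichlet(7/2, 9/5, 11, 9/4)
obs 4: x=2 → posterior Dirichlet(7/2, 9/5, 12, 9/4)
obs 5: x=1 → posterior Dirichlet(7/2, 14/5, 12, 9/4)
obs 6: x=0 → posterior Dirichlet(9/2, 14/5, 12, 9/4)
obs 7: x=0 → posterior Dirichlet(11/2, 14/5, 12, 9/4)
obs 8: x=2 → posterior Dirichlet(11/2, 14/5, 13, 9/4)

k = 7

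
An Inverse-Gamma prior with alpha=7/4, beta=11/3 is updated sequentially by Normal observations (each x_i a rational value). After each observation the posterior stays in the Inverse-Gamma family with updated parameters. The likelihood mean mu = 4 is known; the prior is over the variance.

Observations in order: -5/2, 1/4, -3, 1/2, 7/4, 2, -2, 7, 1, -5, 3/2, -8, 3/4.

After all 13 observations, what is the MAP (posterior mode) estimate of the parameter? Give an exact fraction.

obs 1: x=-5/2 → posterior Inverse-Gamma(9/4, 595/24)
obs 2: x=1/4 → posterior Inverse-Gamma(11/4, 3055/96)
obs 3: x=-3 → posterior Inverse-Gamma(13/4, 5407/96)
obs 4: x=1/2 → posterior Inverse-Gamma(15/4, 5995/96)
obs 5: x=7/4 → posterior Inverse-Gamma(17/4, 3119/48)
obs 6: x=2 → posterior Inverse-Gamma(19/4, 3215/48)
obs 7: x=-2 → posterior Inverse-Gamma(21/4, 4079/48)
obs 8: x=7 → posterior Inverse-Gamma(23/4, 4295/48)
obs 9: x=1 → posterior Inverse-Gamma(25/4, 4511/48)
obs 10: x=-5 → posterior Inverse-Gamma(27/4, 6455/48)
obs 11: x=3/2 → posterior Inverse-Gamma(29/4, 6605/48)
obs 12: x=-8 → posterior Inverse-Gamma(31/4, 10061/48)
obs 13: x=3/4 → posterior Inverse-Gamma(33/4, 20629/96)

20629/888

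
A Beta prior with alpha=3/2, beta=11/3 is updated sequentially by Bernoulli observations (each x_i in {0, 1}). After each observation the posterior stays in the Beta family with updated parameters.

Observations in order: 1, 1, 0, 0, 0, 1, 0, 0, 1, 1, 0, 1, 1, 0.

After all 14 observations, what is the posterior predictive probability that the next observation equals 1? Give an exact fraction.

51/115

obs 1: x=1 → posterior Beta(5/2, 11/3)
obs 2: x=1 → posterior Beta(7/2, 11/3)
obs 3: x=0 → posterior Beta(7/2, 14/3)
obs 4: x=0 → posterior Beta(7/2, 17/3)
obs 5: x=0 → posterior Beta(7/2, 20/3)
obs 6: x=1 → posterior Beta(9/2, 20/3)
obs 7: x=0 → posterior Beta(9/2, 23/3)
obs 8: x=0 → posterior Beta(9/2, 26/3)
obs 9: x=1 → posterior Beta(11/2, 26/3)
obs 10: x=1 → posterior Beta(13/2, 26/3)
obs 11: x=0 → posterior Beta(13/2, 29/3)
obs 12: x=1 → posterior Beta(15/2, 29/3)
obs 13: x=1 → posterior Beta(17/2, 29/3)
obs 14: x=0 → posterior Beta(17/2, 32/3)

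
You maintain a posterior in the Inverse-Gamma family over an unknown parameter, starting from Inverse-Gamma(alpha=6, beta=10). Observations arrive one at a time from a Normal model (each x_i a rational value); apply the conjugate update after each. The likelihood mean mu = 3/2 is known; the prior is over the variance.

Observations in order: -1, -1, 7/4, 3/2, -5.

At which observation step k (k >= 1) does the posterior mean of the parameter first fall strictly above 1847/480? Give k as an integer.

k = 5

obs 1: x=-1 → posterior Inverse-Gamma(13/2, 105/8)
obs 2: x=-1 → posterior Inverse-Gamma(7, 65/4)
obs 3: x=7/4 → posterior Inverse-Gamma(15/2, 521/32)
obs 4: x=3/2 → posterior Inverse-Gamma(8, 521/32)
obs 5: x=-5 → posterior Inverse-Gamma(17/2, 1197/32)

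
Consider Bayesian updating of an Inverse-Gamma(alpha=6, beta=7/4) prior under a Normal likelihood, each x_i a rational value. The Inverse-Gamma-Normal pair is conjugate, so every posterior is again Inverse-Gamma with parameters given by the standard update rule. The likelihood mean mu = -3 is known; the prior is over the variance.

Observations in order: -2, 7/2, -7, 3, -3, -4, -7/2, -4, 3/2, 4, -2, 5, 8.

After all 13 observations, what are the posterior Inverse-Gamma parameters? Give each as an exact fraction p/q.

alpha=25/2, beta=1425/8

obs 1: x=-2 → posterior Inverse-Gamma(13/2, 9/4)
obs 2: x=7/2 → posterior Inverse-Gamma(7, 187/8)
obs 3: x=-7 → posterior Inverse-Gamma(15/2, 251/8)
obs 4: x=3 → posterior Inverse-Gamma(8, 395/8)
obs 5: x=-3 → posterior Inverse-Gamma(17/2, 395/8)
obs 6: x=-4 → posterior Inverse-Gamma(9, 399/8)
obs 7: x=-7/2 → posterior Inverse-Gamma(19/2, 50)
obs 8: x=-4 → posterior Inverse-Gamma(10, 101/2)
obs 9: x=3/2 → posterior Inverse-Gamma(21/2, 485/8)
obs 10: x=4 → posterior Inverse-Gamma(11, 681/8)
obs 11: x=-2 → posterior Inverse-Gamma(23/2, 685/8)
obs 12: x=5 → posterior Inverse-Gamma(12, 941/8)
obs 13: x=8 → posterior Inverse-Gamma(25/2, 1425/8)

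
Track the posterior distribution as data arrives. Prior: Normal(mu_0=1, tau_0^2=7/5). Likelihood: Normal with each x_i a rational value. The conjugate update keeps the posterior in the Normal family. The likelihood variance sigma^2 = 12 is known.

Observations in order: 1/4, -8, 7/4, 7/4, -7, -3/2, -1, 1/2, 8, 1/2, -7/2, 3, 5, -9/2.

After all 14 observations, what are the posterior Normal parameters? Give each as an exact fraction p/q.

obs 1: x=1/4 → posterior Normal(247/268, 84/67)
obs 2: x=-8 → posterior Normal(23/296, 42/37)
obs 3: x=7/4 → posterior Normal(2/9, 28/27)
obs 4: x=7/4 → posterior Normal(11/32, 21/22)
obs 5: x=-7 → posterior Normal(-15/76, 84/95)
obs 6: x=-3/2 → posterior Normal(-39/136, 14/17)
obs 7: x=-1 → posterior Normal(-145/436, 84/109)
obs 8: x=1/2 → posterior Normal(-131/464, 21/29)
obs 9: x=8 → posterior Normal(31/164, 28/41)
obs 10: x=1/2 → posterior Normal(107/520, 42/65)
obs 11: x=-7/2 → posterior Normal(9/548, 84/137)
obs 12: x=3 → posterior Normal(31/192, 7/12)
obs 13: x=5 → posterior Normal(233/604, 84/151)
obs 14: x=-9/2 → posterior Normal(107/632, 42/79)

mu_0=107/632, tau_0^2=42/79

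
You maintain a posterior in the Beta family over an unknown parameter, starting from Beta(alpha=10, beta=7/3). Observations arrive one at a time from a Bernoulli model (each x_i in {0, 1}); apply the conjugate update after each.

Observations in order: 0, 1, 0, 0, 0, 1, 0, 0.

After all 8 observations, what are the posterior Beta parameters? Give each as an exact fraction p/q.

alpha=12, beta=25/3

obs 1: x=0 → posterior Beta(10, 10/3)
obs 2: x=1 → posterior Beta(11, 10/3)
obs 3: x=0 → posterior Beta(11, 13/3)
obs 4: x=0 → posterior Beta(11, 16/3)
obs 5: x=0 → posterior Beta(11, 19/3)
obs 6: x=1 → posterior Beta(12, 19/3)
obs 7: x=0 → posterior Beta(12, 22/3)
obs 8: x=0 → posterior Beta(12, 25/3)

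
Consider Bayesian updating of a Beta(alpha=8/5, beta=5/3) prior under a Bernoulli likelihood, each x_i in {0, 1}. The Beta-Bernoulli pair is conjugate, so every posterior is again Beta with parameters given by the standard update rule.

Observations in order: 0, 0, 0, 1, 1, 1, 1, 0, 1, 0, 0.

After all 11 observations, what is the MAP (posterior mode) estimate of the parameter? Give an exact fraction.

21/46

obs 1: x=0 → posterior Beta(8/5, 8/3)
obs 2: x=0 → posterior Beta(8/5, 11/3)
obs 3: x=0 → posterior Beta(8/5, 14/3)
obs 4: x=1 → posterior Beta(13/5, 14/3)
obs 5: x=1 → posterior Beta(18/5, 14/3)
obs 6: x=1 → posterior Beta(23/5, 14/3)
obs 7: x=1 → posterior Beta(28/5, 14/3)
obs 8: x=0 → posterior Beta(28/5, 17/3)
obs 9: x=1 → posterior Beta(33/5, 17/3)
obs 10: x=0 → posterior Beta(33/5, 20/3)
obs 11: x=0 → posterior Beta(33/5, 23/3)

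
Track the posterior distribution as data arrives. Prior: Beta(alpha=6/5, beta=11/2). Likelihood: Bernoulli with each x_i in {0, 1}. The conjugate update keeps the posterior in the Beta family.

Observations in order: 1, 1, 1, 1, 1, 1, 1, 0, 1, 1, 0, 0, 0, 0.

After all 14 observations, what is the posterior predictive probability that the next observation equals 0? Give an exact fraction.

obs 1: x=1 → posterior Beta(11/5, 11/2)
obs 2: x=1 → posterior Beta(16/5, 11/2)
obs 3: x=1 → posterior Beta(21/5, 11/2)
obs 4: x=1 → posterior Beta(26/5, 11/2)
obs 5: x=1 → posterior Beta(31/5, 11/2)
obs 6: x=1 → posterior Beta(36/5, 11/2)
obs 7: x=1 → posterior Beta(41/5, 11/2)
obs 8: x=0 → posterior Beta(41/5, 13/2)
obs 9: x=1 → posterior Beta(46/5, 13/2)
obs 10: x=1 → posterior Beta(51/5, 13/2)
obs 11: x=0 → posterior Beta(51/5, 15/2)
obs 12: x=0 → posterior Beta(51/5, 17/2)
obs 13: x=0 → posterior Beta(51/5, 19/2)
obs 14: x=0 → posterior Beta(51/5, 21/2)

35/69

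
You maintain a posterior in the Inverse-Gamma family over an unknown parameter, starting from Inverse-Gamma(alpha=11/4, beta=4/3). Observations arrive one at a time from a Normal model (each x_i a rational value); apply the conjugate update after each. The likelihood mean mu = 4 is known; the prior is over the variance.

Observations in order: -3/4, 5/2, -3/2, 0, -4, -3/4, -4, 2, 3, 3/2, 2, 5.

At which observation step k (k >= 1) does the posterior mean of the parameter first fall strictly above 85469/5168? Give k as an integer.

k = 6

obs 1: x=-3/4 → posterior Inverse-Gamma(13/4, 1211/96)
obs 2: x=5/2 → posterior Inverse-Gamma(15/4, 1319/96)
obs 3: x=-3/2 → posterior Inverse-Gamma(17/4, 2771/96)
obs 4: x=0 → posterior Inverse-Gamma(19/4, 3539/96)
obs 5: x=-4 → posterior Inverse-Gamma(21/4, 6611/96)
obs 6: x=-3/4 → posterior Inverse-Gamma(23/4, 3847/48)
obs 7: x=-4 → posterior Inverse-Gamma(25/4, 5383/48)
obs 8: x=2 → posterior Inverse-Gamma(27/4, 5479/48)
obs 9: x=3 → posterior Inverse-Gamma(29/4, 5503/48)
obs 10: x=3/2 → posterior Inverse-Gamma(31/4, 5653/48)
obs 11: x=2 → posterior Inverse-Gamma(33/4, 5749/48)
obs 12: x=5 → posterior Inverse-Gamma(35/4, 5773/48)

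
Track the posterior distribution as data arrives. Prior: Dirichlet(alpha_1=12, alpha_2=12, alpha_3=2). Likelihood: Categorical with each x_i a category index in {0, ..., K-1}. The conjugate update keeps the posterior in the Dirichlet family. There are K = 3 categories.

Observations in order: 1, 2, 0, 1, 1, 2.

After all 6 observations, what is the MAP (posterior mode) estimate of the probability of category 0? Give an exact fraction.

obs 1: x=1 → posterior Dirichlet(12, 13, 2)
obs 2: x=2 → posterior Dirichlet(12, 13, 3)
obs 3: x=0 → posterior Dirichlet(13, 13, 3)
obs 4: x=1 → posterior Dirichlet(13, 14, 3)
obs 5: x=1 → posterior Dirichlet(13, 15, 3)
obs 6: x=2 → posterior Dirichlet(13, 15, 4)

12/29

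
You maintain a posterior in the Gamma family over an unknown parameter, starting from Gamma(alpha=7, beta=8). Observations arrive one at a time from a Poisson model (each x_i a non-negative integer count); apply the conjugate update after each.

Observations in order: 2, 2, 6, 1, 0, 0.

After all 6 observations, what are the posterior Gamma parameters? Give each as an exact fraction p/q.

obs 1: x=2 → posterior Gamma(9, 9)
obs 2: x=2 → posterior Gamma(11, 10)
obs 3: x=6 → posterior Gamma(17, 11)
obs 4: x=1 → posterior Gamma(18, 12)
obs 5: x=0 → posterior Gamma(18, 13)
obs 6: x=0 → posterior Gamma(18, 14)

alpha=18, beta=14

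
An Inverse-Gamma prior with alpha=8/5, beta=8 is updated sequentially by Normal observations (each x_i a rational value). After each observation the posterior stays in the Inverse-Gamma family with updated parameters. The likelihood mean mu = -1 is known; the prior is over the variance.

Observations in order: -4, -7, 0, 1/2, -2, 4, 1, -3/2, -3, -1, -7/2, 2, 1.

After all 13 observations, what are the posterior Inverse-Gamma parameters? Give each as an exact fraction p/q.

alpha=81/10, beta=471/8

obs 1: x=-4 → posterior Inverse-Gamma(21/10, 25/2)
obs 2: x=-7 → posterior Inverse-Gamma(13/5, 61/2)
obs 3: x=0 → posterior Inverse-Gamma(31/10, 31)
obs 4: x=1/2 → posterior Inverse-Gamma(18/5, 257/8)
obs 5: x=-2 → posterior Inverse-Gamma(41/10, 261/8)
obs 6: x=4 → posterior Inverse-Gamma(23/5, 361/8)
obs 7: x=1 → posterior Inverse-Gamma(51/10, 377/8)
obs 8: x=-3/2 → posterior Inverse-Gamma(28/5, 189/4)
obs 9: x=-3 → posterior Inverse-Gamma(61/10, 197/4)
obs 10: x=-1 → posterior Inverse-Gamma(33/5, 197/4)
obs 11: x=-7/2 → posterior Inverse-Gamma(71/10, 419/8)
obs 12: x=2 → posterior Inverse-Gamma(38/5, 455/8)
obs 13: x=1 → posterior Inverse-Gamma(81/10, 471/8)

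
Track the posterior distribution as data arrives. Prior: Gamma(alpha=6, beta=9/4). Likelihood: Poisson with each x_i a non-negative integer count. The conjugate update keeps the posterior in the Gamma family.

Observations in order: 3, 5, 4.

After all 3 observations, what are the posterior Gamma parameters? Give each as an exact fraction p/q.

alpha=18, beta=21/4

obs 1: x=3 → posterior Gamma(9, 13/4)
obs 2: x=5 → posterior Gamma(14, 17/4)
obs 3: x=4 → posterior Gamma(18, 21/4)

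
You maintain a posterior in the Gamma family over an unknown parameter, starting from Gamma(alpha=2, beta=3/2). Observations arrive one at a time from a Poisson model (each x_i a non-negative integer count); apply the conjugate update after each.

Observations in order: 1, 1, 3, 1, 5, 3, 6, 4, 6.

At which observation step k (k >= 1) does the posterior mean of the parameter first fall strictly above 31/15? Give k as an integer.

obs 1: x=1 → posterior Gamma(3, 5/2)
obs 2: x=1 → posterior Gamma(4, 7/2)
obs 3: x=3 → posterior Gamma(7, 9/2)
obs 4: x=1 → posterior Gamma(8, 11/2)
obs 5: x=5 → posterior Gamma(13, 13/2)
obs 6: x=3 → posterior Gamma(16, 15/2)
obs 7: x=6 → posterior Gamma(22, 17/2)
obs 8: x=4 → posterior Gamma(26, 19/2)
obs 9: x=6 → posterior Gamma(32, 21/2)

k = 6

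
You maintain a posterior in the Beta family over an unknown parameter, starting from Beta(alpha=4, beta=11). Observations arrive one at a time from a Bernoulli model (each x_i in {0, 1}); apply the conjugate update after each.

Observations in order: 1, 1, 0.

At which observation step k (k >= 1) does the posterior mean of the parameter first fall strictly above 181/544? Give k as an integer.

obs 1: x=1 → posterior Beta(5, 11)
obs 2: x=1 → posterior Beta(6, 11)
obs 3: x=0 → posterior Beta(6, 12)

k = 2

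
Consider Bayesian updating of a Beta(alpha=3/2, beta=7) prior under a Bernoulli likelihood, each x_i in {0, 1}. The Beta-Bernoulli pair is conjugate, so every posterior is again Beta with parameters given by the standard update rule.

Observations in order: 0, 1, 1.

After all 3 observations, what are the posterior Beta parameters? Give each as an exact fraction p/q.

obs 1: x=0 → posterior Beta(3/2, 8)
obs 2: x=1 → posterior Beta(5/2, 8)
obs 3: x=1 → posterior Beta(7/2, 8)

alpha=7/2, beta=8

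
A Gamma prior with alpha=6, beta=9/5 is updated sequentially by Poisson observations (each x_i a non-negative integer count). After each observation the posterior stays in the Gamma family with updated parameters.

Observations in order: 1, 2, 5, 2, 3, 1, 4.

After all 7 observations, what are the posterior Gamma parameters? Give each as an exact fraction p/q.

obs 1: x=1 → posterior Gamma(7, 14/5)
obs 2: x=2 → posterior Gamma(9, 19/5)
obs 3: x=5 → posterior Gamma(14, 24/5)
obs 4: x=2 → posterior Gamma(16, 29/5)
obs 5: x=3 → posterior Gamma(19, 34/5)
obs 6: x=1 → posterior Gamma(20, 39/5)
obs 7: x=4 → posterior Gamma(24, 44/5)

alpha=24, beta=44/5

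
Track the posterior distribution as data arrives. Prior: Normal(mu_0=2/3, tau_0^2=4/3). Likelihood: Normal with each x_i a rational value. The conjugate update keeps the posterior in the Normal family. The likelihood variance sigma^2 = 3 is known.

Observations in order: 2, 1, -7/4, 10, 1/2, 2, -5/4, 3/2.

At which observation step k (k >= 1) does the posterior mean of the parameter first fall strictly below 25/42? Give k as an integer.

k = 3

obs 1: x=2 → posterior Normal(14/13, 12/13)
obs 2: x=1 → posterior Normal(18/17, 12/17)
obs 3: x=-7/4 → posterior Normal(11/21, 4/7)
obs 4: x=10 → posterior Normal(51/25, 12/25)
obs 5: x=1/2 → posterior Normal(53/29, 12/29)
obs 6: x=2 → posterior Normal(61/33, 4/11)
obs 7: x=-5/4 → posterior Normal(56/37, 12/37)
obs 8: x=3/2 → posterior Normal(62/41, 12/41)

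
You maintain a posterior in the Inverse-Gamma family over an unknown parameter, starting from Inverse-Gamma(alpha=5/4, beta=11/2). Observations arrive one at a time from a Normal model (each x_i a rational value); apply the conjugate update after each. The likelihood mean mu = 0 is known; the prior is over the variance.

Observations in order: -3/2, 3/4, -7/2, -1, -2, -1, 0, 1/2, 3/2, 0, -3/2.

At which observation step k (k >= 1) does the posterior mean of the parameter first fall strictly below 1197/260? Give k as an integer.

k = 7

obs 1: x=-3/2 → posterior Inverse-Gamma(7/4, 53/8)
obs 2: x=3/4 → posterior Inverse-Gamma(9/4, 221/32)
obs 3: x=-7/2 → posterior Inverse-Gamma(11/4, 417/32)
obs 4: x=-1 → posterior Inverse-Gamma(13/4, 433/32)
obs 5: x=-2 → posterior Inverse-Gamma(15/4, 497/32)
obs 6: x=-1 → posterior Inverse-Gamma(17/4, 513/32)
obs 7: x=0 → posterior Inverse-Gamma(19/4, 513/32)
obs 8: x=1/2 → posterior Inverse-Gamma(21/4, 517/32)
obs 9: x=3/2 → posterior Inverse-Gamma(23/4, 553/32)
obs 10: x=0 → posterior Inverse-Gamma(25/4, 553/32)
obs 11: x=-3/2 → posterior Inverse-Gamma(27/4, 589/32)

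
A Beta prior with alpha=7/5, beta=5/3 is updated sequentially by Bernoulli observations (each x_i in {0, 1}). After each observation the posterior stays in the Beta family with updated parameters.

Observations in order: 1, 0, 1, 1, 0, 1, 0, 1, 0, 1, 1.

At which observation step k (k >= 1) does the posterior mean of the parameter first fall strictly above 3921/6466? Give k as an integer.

obs 1: x=1 → posterior Beta(12/5, 5/3)
obs 2: x=0 → posterior Beta(12/5, 8/3)
obs 3: x=1 → posterior Beta(17/5, 8/3)
obs 4: x=1 → posterior Beta(22/5, 8/3)
obs 5: x=0 → posterior Beta(22/5, 11/3)
obs 6: x=1 → posterior Beta(27/5, 11/3)
obs 7: x=0 → posterior Beta(27/5, 14/3)
obs 8: x=1 → posterior Beta(32/5, 14/3)
obs 9: x=0 → posterior Beta(32/5, 17/3)
obs 10: x=1 → posterior Beta(37/5, 17/3)
obs 11: x=1 → posterior Beta(42/5, 17/3)

k = 4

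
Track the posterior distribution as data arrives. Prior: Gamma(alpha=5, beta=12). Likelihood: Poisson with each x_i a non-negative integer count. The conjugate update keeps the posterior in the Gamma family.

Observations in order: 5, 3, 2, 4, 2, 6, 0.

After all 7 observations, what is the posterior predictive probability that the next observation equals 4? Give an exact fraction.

184164970505106717256806775895016821859/4294967296000000000000000000000000000000

obs 1: x=5 → posterior Gamma(10, 13)
obs 2: x=3 → posterior Gamma(13, 14)
obs 3: x=2 → posterior Gamma(15, 15)
obs 4: x=4 → posterior Gamma(19, 16)
obs 5: x=2 → posterior Gamma(21, 17)
obs 6: x=6 → posterior Gamma(27, 18)
obs 7: x=0 → posterior Gamma(27, 19)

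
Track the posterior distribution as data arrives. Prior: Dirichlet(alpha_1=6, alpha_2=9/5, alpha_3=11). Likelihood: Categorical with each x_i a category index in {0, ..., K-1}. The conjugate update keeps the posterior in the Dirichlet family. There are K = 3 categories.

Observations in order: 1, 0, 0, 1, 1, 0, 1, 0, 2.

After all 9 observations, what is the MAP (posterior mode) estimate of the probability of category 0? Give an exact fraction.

obs 1: x=1 → posterior Dirichlet(6, 14/5, 11)
obs 2: x=0 → posterior Dirichlet(7, 14/5, 11)
obs 3: x=0 → posterior Dirichlet(8, 14/5, 11)
obs 4: x=1 → posterior Dirichlet(8, 19/5, 11)
obs 5: x=1 → posterior Dirichlet(8, 24/5, 11)
obs 6: x=0 → posterior Dirichlet(9, 24/5, 11)
obs 7: x=1 → posterior Dirichlet(9, 29/5, 11)
obs 8: x=0 → posterior Dirichlet(10, 29/5, 11)
obs 9: x=2 → posterior Dirichlet(10, 29/5, 12)

45/124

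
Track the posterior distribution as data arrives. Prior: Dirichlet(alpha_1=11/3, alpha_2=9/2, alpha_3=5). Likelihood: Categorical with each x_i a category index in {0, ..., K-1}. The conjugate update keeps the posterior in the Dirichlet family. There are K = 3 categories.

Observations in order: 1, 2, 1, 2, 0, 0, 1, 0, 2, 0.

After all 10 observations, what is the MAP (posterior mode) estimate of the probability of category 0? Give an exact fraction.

40/121

obs 1: x=1 → posterior Dirichlet(11/3, 11/2, 5)
obs 2: x=2 → posterior Dirichlet(11/3, 11/2, 6)
obs 3: x=1 → posterior Dirichlet(11/3, 13/2, 6)
obs 4: x=2 → posterior Dirichlet(11/3, 13/2, 7)
obs 5: x=0 → posterior Dirichlet(14/3, 13/2, 7)
obs 6: x=0 → posterior Dirichlet(17/3, 13/2, 7)
obs 7: x=1 → posterior Dirichlet(17/3, 15/2, 7)
obs 8: x=0 → posterior Dirichlet(20/3, 15/2, 7)
obs 9: x=2 → posterior Dirichlet(20/3, 15/2, 8)
obs 10: x=0 → posterior Dirichlet(23/3, 15/2, 8)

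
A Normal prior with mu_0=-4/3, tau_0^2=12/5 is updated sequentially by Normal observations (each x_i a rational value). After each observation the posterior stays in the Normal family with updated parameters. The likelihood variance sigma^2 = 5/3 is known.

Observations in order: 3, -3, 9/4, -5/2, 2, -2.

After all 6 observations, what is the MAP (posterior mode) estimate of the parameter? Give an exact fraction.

-127/723

obs 1: x=3 → posterior Normal(224/183, 60/61)
obs 2: x=-3 → posterior Normal(-100/291, 60/97)
obs 3: x=9/4 → posterior Normal(143/399, 60/133)
obs 4: x=-5/2 → posterior Normal(-127/507, 60/169)
obs 5: x=2 → posterior Normal(89/615, 12/41)
obs 6: x=-2 → posterior Normal(-127/723, 60/241)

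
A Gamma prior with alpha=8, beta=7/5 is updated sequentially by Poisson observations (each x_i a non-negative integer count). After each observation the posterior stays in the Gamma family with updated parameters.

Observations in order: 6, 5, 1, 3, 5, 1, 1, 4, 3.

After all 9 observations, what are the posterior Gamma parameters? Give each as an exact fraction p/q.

alpha=37, beta=52/5

obs 1: x=6 → posterior Gamma(14, 12/5)
obs 2: x=5 → posterior Gamma(19, 17/5)
obs 3: x=1 → posterior Gamma(20, 22/5)
obs 4: x=3 → posterior Gamma(23, 27/5)
obs 5: x=5 → posterior Gamma(28, 32/5)
obs 6: x=1 → posterior Gamma(29, 37/5)
obs 7: x=1 → posterior Gamma(30, 42/5)
obs 8: x=4 → posterior Gamma(34, 47/5)
obs 9: x=3 → posterior Gamma(37, 52/5)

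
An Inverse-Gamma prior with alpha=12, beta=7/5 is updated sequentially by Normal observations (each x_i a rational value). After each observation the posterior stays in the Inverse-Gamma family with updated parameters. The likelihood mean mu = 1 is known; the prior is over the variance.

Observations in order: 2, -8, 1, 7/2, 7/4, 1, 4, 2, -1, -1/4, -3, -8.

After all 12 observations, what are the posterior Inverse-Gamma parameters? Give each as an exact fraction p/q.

alpha=18, beta=8167/80

obs 1: x=2 → posterior Inverse-Gamma(25/2, 19/10)
obs 2: x=-8 → posterior Inverse-Gamma(13, 212/5)
obs 3: x=1 → posterior Inverse-Gamma(27/2, 212/5)
obs 4: x=7/2 → posterior Inverse-Gamma(14, 1821/40)
obs 5: x=7/4 → posterior Inverse-Gamma(29/2, 7329/160)
obs 6: x=1 → posterior Inverse-Gamma(15, 7329/160)
obs 7: x=4 → posterior Inverse-Gamma(31/2, 8049/160)
obs 8: x=2 → posterior Inverse-Gamma(16, 8129/160)
obs 9: x=-1 → posterior Inverse-Gamma(33/2, 8449/160)
obs 10: x=-1/4 → posterior Inverse-Gamma(17, 4287/80)
obs 11: x=-3 → posterior Inverse-Gamma(35/2, 4927/80)
obs 12: x=-8 → posterior Inverse-Gamma(18, 8167/80)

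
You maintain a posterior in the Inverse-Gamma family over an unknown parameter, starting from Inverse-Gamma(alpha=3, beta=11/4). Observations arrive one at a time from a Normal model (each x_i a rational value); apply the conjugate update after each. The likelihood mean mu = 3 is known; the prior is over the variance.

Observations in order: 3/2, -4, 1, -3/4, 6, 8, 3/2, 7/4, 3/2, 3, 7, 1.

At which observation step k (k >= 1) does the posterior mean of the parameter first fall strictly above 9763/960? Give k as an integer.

k = 6

obs 1: x=3/2 → posterior Inverse-Gamma(7/2, 31/8)
obs 2: x=-4 → posterior Inverse-Gamma(4, 227/8)
obs 3: x=1 → posterior Inverse-Gamma(9/2, 243/8)
obs 4: x=-3/4 → posterior Inverse-Gamma(5, 1197/32)
obs 5: x=6 → posterior Inverse-Gamma(11/2, 1341/32)
obs 6: x=8 → posterior Inverse-Gamma(6, 1741/32)
obs 7: x=3/2 → posterior Inverse-Gamma(13/2, 1777/32)
obs 8: x=7/4 → posterior Inverse-Gamma(7, 901/16)
obs 9: x=3/2 → posterior Inverse-Gamma(15/2, 919/16)
obs 10: x=3 → posterior Inverse-Gamma(8, 919/16)
obs 11: x=7 → posterior Inverse-Gamma(17/2, 1047/16)
obs 12: x=1 → posterior Inverse-Gamma(9, 1079/16)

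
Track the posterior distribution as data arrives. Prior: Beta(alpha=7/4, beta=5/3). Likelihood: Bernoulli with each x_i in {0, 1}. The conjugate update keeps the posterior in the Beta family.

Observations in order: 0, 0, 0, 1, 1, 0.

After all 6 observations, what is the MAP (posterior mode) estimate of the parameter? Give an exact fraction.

obs 1: x=0 → posterior Beta(7/4, 8/3)
obs 2: x=0 → posterior Beta(7/4, 11/3)
obs 3: x=0 → posterior Beta(7/4, 14/3)
obs 4: x=1 → posterior Beta(11/4, 14/3)
obs 5: x=1 → posterior Beta(15/4, 14/3)
obs 6: x=0 → posterior Beta(15/4, 17/3)

33/89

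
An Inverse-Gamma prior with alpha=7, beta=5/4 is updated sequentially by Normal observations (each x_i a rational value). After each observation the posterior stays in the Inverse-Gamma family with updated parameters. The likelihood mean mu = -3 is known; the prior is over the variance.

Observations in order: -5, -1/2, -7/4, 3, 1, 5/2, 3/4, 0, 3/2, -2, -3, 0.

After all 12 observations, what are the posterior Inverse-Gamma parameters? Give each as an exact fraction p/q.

alpha=13, beta=1199/16

obs 1: x=-5 → posterior Inverse-Gamma(15/2, 13/4)
obs 2: x=-1/2 → posterior Inverse-Gamma(8, 51/8)
obs 3: x=-7/4 → posterior Inverse-Gamma(17/2, 229/32)
obs 4: x=3 → posterior Inverse-Gamma(9, 805/32)
obs 5: x=1 → posterior Inverse-Gamma(19/2, 1061/32)
obs 6: x=5/2 → posterior Inverse-Gamma(10, 1545/32)
obs 7: x=3/4 → posterior Inverse-Gamma(21/2, 885/16)
obs 8: x=0 → posterior Inverse-Gamma(11, 957/16)
obs 9: x=3/2 → posterior Inverse-Gamma(23/2, 1119/16)
obs 10: x=-2 → posterior Inverse-Gamma(12, 1127/16)
obs 11: x=-3 → posterior Inverse-Gamma(25/2, 1127/16)
obs 12: x=0 → posterior Inverse-Gamma(13, 1199/16)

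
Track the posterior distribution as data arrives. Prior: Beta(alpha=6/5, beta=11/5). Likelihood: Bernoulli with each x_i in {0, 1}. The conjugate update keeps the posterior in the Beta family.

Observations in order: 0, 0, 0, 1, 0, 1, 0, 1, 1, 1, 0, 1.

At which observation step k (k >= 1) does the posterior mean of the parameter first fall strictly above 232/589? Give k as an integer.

k = 9

obs 1: x=0 → posterior Beta(6/5, 16/5)
obs 2: x=0 → posterior Beta(6/5, 21/5)
obs 3: x=0 → posterior Beta(6/5, 26/5)
obs 4: x=1 → posterior Beta(11/5, 26/5)
obs 5: x=0 → posterior Beta(11/5, 31/5)
obs 6: x=1 → posterior Beta(16/5, 31/5)
obs 7: x=0 → posterior Beta(16/5, 36/5)
obs 8: x=1 → posterior Beta(21/5, 36/5)
obs 9: x=1 → posterior Beta(26/5, 36/5)
obs 10: x=1 → posterior Beta(31/5, 36/5)
obs 11: x=0 → posterior Beta(31/5, 41/5)
obs 12: x=1 → posterior Beta(36/5, 41/5)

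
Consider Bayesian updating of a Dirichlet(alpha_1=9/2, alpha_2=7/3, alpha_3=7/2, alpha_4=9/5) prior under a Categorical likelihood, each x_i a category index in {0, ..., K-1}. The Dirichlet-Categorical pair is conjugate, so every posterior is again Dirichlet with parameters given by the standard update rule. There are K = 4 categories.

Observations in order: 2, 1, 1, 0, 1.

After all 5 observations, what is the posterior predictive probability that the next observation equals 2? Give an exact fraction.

135/514

obs 1: x=2 → posterior Dirichlet(9/2, 7/3, 9/2, 9/5)
obs 2: x=1 → posterior Dirichlet(9/2, 10/3, 9/2, 9/5)
obs 3: x=1 → posterior Dirichlet(9/2, 13/3, 9/2, 9/5)
obs 4: x=0 → posterior Dirichlet(11/2, 13/3, 9/2, 9/5)
obs 5: x=1 → posterior Dirichlet(11/2, 16/3, 9/2, 9/5)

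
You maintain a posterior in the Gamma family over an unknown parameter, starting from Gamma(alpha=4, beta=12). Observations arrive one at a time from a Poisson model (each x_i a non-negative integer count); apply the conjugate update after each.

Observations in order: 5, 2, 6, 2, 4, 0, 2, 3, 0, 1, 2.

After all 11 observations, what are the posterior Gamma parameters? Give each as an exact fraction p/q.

obs 1: x=5 → posterior Gamma(9, 13)
obs 2: x=2 → posterior Gamma(11, 14)
obs 3: x=6 → posterior Gamma(17, 15)
obs 4: x=2 → posterior Gamma(19, 16)
obs 5: x=4 → posterior Gamma(23, 17)
obs 6: x=0 → posterior Gamma(23, 18)
obs 7: x=2 → posterior Gamma(25, 19)
obs 8: x=3 → posterior Gamma(28, 20)
obs 9: x=0 → posterior Gamma(28, 21)
obs 10: x=1 → posterior Gamma(29, 22)
obs 11: x=2 → posterior Gamma(31, 23)

alpha=31, beta=23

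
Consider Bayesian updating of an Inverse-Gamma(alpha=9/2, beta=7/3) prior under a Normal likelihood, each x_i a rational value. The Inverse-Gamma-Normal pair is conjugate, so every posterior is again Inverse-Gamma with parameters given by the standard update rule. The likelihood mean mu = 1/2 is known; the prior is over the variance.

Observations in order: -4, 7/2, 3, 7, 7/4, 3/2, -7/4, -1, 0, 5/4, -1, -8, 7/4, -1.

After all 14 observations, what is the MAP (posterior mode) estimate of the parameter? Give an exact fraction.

2057/300

obs 1: x=-4 → posterior Inverse-Gamma(5, 299/24)
obs 2: x=7/2 → posterior Inverse-Gamma(11/2, 407/24)
obs 3: x=3 → posterior Inverse-Gamma(6, 241/12)
obs 4: x=7 → posterior Inverse-Gamma(13/2, 989/24)
obs 5: x=7/4 → posterior Inverse-Gamma(7, 4031/96)
obs 6: x=3/2 → posterior Inverse-Gamma(15/2, 4079/96)
obs 7: x=-7/4 → posterior Inverse-Gamma(8, 2161/48)
obs 8: x=-1 → posterior Inverse-Gamma(17/2, 2215/48)
obs 9: x=0 → posterior Inverse-Gamma(9, 2221/48)
obs 10: x=5/4 → posterior Inverse-Gamma(19/2, 4469/96)
obs 11: x=-1 → posterior Inverse-Gamma(10, 4577/96)
obs 12: x=-8 → posterior Inverse-Gamma(21/2, 8045/96)
obs 13: x=7/4 → posterior Inverse-Gamma(11, 1015/12)
obs 14: x=-1 → posterior Inverse-Gamma(23/2, 2057/24)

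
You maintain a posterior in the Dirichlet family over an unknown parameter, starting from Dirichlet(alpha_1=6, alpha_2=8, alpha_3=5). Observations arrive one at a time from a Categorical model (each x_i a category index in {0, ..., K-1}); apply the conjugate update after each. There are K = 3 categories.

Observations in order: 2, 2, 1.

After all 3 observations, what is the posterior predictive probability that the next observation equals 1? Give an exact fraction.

9/22

obs 1: x=2 → posterior Dirichlet(6, 8, 6)
obs 2: x=2 → posterior Dirichlet(6, 8, 7)
obs 3: x=1 → posterior Dirichlet(6, 9, 7)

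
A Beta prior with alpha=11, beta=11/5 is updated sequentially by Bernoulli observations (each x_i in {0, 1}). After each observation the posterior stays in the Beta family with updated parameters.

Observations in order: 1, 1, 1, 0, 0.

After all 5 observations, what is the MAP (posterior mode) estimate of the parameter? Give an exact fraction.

obs 1: x=1 → posterior Beta(12, 11/5)
obs 2: x=1 → posterior Beta(13, 11/5)
obs 3: x=1 → posterior Beta(14, 11/5)
obs 4: x=0 → posterior Beta(14, 16/5)
obs 5: x=0 → posterior Beta(14, 21/5)

65/81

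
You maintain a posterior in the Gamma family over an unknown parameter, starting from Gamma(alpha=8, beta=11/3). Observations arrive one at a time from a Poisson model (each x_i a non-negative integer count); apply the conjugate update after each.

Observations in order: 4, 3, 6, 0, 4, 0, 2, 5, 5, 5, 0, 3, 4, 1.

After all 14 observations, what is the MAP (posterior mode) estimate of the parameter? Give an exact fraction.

obs 1: x=4 → posterior Gamma(12, 14/3)
obs 2: x=3 → posterior Gamma(15, 17/3)
obs 3: x=6 → posterior Gamma(21, 20/3)
obs 4: x=0 → posterior Gamma(21, 23/3)
obs 5: x=4 → posterior Gamma(25, 26/3)
obs 6: x=0 → posterior Gamma(25, 29/3)
obs 7: x=2 → posterior Gamma(27, 32/3)
obs 8: x=5 → posterior Gamma(32, 35/3)
obs 9: x=5 → posterior Gamma(37, 38/3)
obs 10: x=5 → posterior Gamma(42, 41/3)
obs 11: x=0 → posterior Gamma(42, 44/3)
obs 12: x=3 → posterior Gamma(45, 47/3)
obs 13: x=4 → posterior Gamma(49, 50/3)
obs 14: x=1 → posterior Gamma(50, 53/3)

147/53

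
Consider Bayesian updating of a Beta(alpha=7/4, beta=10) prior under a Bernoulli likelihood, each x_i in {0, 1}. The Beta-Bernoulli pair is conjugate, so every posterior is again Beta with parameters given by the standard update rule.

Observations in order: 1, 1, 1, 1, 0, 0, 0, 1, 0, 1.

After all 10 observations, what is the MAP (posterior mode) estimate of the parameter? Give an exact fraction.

obs 1: x=1 → posterior Beta(11/4, 10)
obs 2: x=1 → posterior Beta(15/4, 10)
obs 3: x=1 → posterior Beta(19/4, 10)
obs 4: x=1 → posterior Beta(23/4, 10)
obs 5: x=0 → posterior Beta(23/4, 11)
obs 6: x=0 → posterior Beta(23/4, 12)
obs 7: x=0 → posterior Beta(23/4, 13)
obs 8: x=1 → posterior Beta(27/4, 13)
obs 9: x=0 → posterior Beta(27/4, 14)
obs 10: x=1 → posterior Beta(31/4, 14)

27/79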